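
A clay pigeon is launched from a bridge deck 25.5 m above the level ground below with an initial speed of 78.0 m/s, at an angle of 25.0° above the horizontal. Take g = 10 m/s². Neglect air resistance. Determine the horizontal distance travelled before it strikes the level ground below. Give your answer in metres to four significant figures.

515.5 m

Components: vₓ = 78.00 cos 25.0° = 70.69 m/s, v_y0 = 78.00 sin 25.0° = 32.96 m/s.
Vertical motion (up positive, ground at y = 0): 5.000 t² − (32.96) t − 25.5 = 0, so t = (32.96 + √(32.96² + 2·10.0·25.5)) / 10.0 = (32.96 + 39.96) / 10.0 = 7.292 s.
Horizontal distance: R = vₓ t = 70.69 × 7.292 = 515.5 m.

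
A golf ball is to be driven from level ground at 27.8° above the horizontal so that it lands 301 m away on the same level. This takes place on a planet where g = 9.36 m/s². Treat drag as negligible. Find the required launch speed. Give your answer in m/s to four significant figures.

From R = (v₀² / g) sin 2θ: v₀ = √(gR / sin 2θ).
v₀ = √(9.36 × 301 / sin 55.60°) = √(2817 / 0.8251) = √3414.5 = 58.43 m/s.

58.43 m/s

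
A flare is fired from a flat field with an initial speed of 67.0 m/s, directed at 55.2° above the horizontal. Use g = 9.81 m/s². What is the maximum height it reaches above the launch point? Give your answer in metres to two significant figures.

150 m

Components: vₓ = 67.00 cos 55.2° = 38.24 m/s, v_y0 = 67.00 sin 55.2° = 55.02 m/s.
Peak height H = v_y0² / (2g) = 3026.9 / 19.62 = 154.3 m.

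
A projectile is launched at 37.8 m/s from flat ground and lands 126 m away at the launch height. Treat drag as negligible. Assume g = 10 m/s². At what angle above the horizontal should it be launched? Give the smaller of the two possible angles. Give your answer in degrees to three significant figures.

From R = (v₀²/g) sin 2θ: sin 2θ = 10.0 × 126 / 1428.8 = 0.8818.
2θ = 61.86° or 180° − 61.86° = 118.1°, so θ = 30.93° or 59.07°.
The smaller angle is 30.93°.

30.9°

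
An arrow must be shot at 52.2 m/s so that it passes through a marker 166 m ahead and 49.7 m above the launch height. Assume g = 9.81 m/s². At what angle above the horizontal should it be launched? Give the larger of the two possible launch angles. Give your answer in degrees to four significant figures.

Trajectory: y = x tanθ − g x² (1 + tan²θ)/(2v₀²). With x = 166, y = 49.7, v₀ = 52.2, g = 9.81:
49.60 tan²θ − 166 tanθ + (99.30) = 0.
tanθ = [166 ± √(166² − 4 × 49.60 × (99.30))] / (2 × 49.60) = (166 ± 88.62) / 99.21, giving tanθ = 0.7800 or 2.566.
θ = 37.96° or 68.71°; the larger is 68.71°.

68.71°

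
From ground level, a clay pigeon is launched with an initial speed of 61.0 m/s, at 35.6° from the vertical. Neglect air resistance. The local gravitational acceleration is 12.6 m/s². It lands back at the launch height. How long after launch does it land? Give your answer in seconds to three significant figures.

Horizontal component vₓ = 61.00 sin 35.6° = 35.51 m/s; vertical v_y0 = 61.00 cos 35.6° = 49.60 m/s.
It returns to y = 0 when t = 2 v_y0 / g = 2(49.60)/12.6 = 7.873 s.

7.87 s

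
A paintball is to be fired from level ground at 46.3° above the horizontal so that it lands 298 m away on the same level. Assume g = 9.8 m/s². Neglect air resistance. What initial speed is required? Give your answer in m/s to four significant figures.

54.07 m/s

From R = (v₀² / g) sin 2θ: v₀ = √(gR / sin 2θ).
v₀ = √(9.80 × 298 / sin 92.60°) = √(2920 / 0.9990) = √2923.4 = 54.07 m/s.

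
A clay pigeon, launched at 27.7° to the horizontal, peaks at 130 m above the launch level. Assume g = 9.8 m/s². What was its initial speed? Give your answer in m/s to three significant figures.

At the peak v_y = 0, so v_y0 = √(2gH) = √(2 × 9.80 × 130) = 50.48 m/s.
v_y0 = v₀ sin θ ⇒ v₀ = 50.48 / sin 27.7° = 108.6 m/s.

109 m/s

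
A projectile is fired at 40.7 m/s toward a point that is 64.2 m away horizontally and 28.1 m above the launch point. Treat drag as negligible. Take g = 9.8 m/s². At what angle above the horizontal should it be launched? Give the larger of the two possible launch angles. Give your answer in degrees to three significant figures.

Trajectory: y = x tanθ − g x² (1 + tan²θ)/(2v₀²). With x = 64.2, y = 28.1, v₀ = 40.7, g = 9.80:
12.19 tan²θ − 64.2 tanθ + (40.29) = 0.
tanθ = [64.2 ± √(64.2² − 4 × 12.19 × (40.29))] / (2 × 12.19) = (64.2 ± 46.44) / 24.38, giving tanθ = 0.7283 or 4.537.
θ = 36.07° or 77.57°; the larger is 77.57°.

77.6°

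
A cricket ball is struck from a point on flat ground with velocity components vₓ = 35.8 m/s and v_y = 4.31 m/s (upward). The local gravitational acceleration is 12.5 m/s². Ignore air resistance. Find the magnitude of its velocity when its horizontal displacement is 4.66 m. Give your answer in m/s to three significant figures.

x = vₓ t ⇒ t = 4.66/35.80 = 0.1302 s.
Vertical velocity there: v_y = v_y0 − g t = 4.310 − 12.5 × 0.1302 = 2.683 m/s.
Speed: √(vₓ² + v_y²) = √(35.80² + 2.683²) = 35.90 m/s.

35.9 m/s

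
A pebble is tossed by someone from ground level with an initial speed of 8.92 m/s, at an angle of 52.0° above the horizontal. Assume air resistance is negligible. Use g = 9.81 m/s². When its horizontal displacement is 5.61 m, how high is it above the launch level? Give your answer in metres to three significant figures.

Horizontal component vₓ = 8.920 cos 52.0° = 5.492 m/s; vertical v_y0 = 8.920 sin 52.0° = 7.029 m/s.
Time to reach x = 5.61 m: t = x/vₓ = 5.61/5.492 = 1.022 s.
Height: y = v_y0 t − ½ g t² = 7.029 × 1.022 − 4.905 × 1.022² = 7.180 − 5.119 = 2.062 m.

2.06 m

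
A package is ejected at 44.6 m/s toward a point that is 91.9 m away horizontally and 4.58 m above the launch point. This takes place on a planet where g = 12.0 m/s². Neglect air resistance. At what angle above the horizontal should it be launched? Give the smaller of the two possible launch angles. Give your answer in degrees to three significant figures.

20.0°

Trajectory: y = x tanθ − g x² (1 + tan²θ)/(2v₀²). With x = 91.9, y = 4.58, v₀ = 44.6, g = 12.0:
25.47 tan²θ − 91.9 tanθ + (30.05) = 0.
tanθ = [91.9 ± √(91.9² − 4 × 25.47 × (30.05))] / (2 × 25.47) = (91.9 ± 73.37) / 50.95, giving tanθ = 0.3637 or 3.244.
θ = 19.99° or 72.87°; the smaller is 19.99°.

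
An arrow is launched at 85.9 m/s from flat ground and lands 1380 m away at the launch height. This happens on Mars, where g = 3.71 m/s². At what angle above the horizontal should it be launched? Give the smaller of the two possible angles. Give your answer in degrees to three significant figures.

Level-ground range R = v₀² sin(2θ)/g ⇒ sin(2θ) = gR/v₀² = 3.71 × 1380 / 85.9² = 0.6939.
2θ = 43.94° or 180° − 43.94° = 136.1°, so θ = 21.97° or 68.03°.
The smaller angle is 21.97°.

22.0°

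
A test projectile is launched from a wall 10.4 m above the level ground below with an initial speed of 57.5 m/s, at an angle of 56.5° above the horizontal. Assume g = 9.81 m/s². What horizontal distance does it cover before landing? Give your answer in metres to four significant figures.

Resolve: vₓ = 57.50 cos 56.5° = 31.74 m/s and v_y0 = 57.50 sin 56.5° = 47.95 m/s.
Vertical motion (up positive, ground at y = 0): 4.905 t² − (47.95) t − 10.4 = 0, so t = (47.95 + √(47.95² + 2·9.81·10.4)) / 9.81 = (47.95 + 50.03) / 9.81 = 9.988 s.
Horizontal distance: R = vₓ t = 31.74 × 9.988 = 317.0 m.

317.0 m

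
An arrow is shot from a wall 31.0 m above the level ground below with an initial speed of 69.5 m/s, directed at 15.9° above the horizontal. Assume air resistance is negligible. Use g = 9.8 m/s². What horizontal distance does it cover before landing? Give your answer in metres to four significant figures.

342.3 m

Resolve: vₓ = 69.50 cos 15.9° = 66.84 m/s and v_y0 = 69.50 sin 15.9° = 19.04 m/s.
The projectile lands when y = 31.0 + (19.04) t − ½·9.80·t² = 0. Positive root: t = (19.04 + √(19.04² + 2·9.80·31.0)) / 9.80 = (19.04 + 31.15) / 9.80 = 5.121 s.
Horizontal distance: R = vₓ t = 66.84 × 5.121 = 342.3 m.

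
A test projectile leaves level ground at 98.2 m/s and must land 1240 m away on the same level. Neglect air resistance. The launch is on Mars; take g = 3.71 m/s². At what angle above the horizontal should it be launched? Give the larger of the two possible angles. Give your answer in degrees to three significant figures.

75.8°

Level-ground range R = v₀² sin(2θ)/g ⇒ sin(2θ) = gR/v₀² = 3.71 × 1240 / 98.2² = 0.4771.
2θ = 28.49° or 180° − 28.49° = 151.5°, so θ = 14.25° or 75.75°.
The larger angle is 75.75°.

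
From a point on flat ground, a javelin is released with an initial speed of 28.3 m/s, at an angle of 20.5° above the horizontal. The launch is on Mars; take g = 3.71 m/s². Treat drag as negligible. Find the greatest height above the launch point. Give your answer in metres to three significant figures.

Resolve: vₓ = 28.30 cos 20.5° = 26.51 m/s and v_y0 = 28.30 sin 20.5° = 9.911 m/s.
Peak height H = v_y0² / (2g) = 98.225 / 7.420 = 13.24 m.

13.2 m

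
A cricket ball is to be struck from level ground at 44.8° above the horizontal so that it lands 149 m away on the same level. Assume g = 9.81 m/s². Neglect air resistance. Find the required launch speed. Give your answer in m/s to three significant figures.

From R = (v₀² / g) sin 2θ: v₀ = √(gR / sin 2θ).
v₀ = √(9.81 × 149 / sin 89.60°) = √(1462 / 1.0000) = √1461.7 = 38.23 m/s.

38.2 m/s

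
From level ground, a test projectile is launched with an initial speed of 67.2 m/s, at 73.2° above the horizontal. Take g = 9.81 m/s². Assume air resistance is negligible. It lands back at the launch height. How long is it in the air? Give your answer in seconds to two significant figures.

13 s

vₓ = 67.20 cos 73.2° = 19.42 m/s; v_y0 = 67.20 sin 73.2° = 64.33 m/s.
Time of flight on level ground: T = 2 v_y0 / g = 2 × 64.33 / 9.81 = 13.12 s.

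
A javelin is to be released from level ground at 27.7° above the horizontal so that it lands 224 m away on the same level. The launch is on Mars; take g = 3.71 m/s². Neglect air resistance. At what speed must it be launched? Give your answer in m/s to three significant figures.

31.8 m/s

On level ground R = v₀² sin 2θ / g ⇒ v₀ = √(gR / sin 2θ).
v₀ = √(3.71 × 224 / sin 55.40°) = √(831.0 / 0.8231) = √1009.6 = 31.77 m/s.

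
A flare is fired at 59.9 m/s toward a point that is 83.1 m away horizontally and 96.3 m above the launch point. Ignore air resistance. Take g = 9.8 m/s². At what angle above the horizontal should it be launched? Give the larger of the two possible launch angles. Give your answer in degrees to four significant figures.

Trajectory: y = x tanθ − g x² (1 + tan²θ)/(2v₀²). With x = 83.1, y = 96.3, v₀ = 59.9, g = 9.80:
9.431 tan²θ − 83.1 tanθ + (105.7) = 0.
tanθ = [83.1 ± √(83.1² − 4 × 9.431 × (105.7))] / (2 × 9.431) = (83.1 ± 54.01) / 18.86, giving tanθ = 1.542 or 7.269.
θ = 57.04° or 82.17°; the larger is 82.17°.

82.17°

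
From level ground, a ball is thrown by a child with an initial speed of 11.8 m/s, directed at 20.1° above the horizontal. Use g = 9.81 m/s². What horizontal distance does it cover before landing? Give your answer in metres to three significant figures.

9.16 m

Resolve: vₓ = 11.80 cos 20.1° = 11.08 m/s and v_y0 = 11.80 sin 20.1° = 4.055 m/s.
Flight time T = 2 v_y0 / g = 0.8267 s.
Horizontal distance R = vₓ T = 11.08 × 0.8267 = 9.161 m.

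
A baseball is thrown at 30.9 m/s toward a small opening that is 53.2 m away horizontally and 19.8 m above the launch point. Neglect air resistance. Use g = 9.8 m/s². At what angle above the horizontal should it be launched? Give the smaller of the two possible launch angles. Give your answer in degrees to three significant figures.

39.9°

Trajectory: y = x tanθ − g x² (1 + tan²θ)/(2v₀²). With x = 53.2, y = 19.8, v₀ = 30.9, g = 9.80:
14.52 tan²θ − 53.2 tanθ + (34.32) = 0.
tanθ = [53.2 ± √(53.2² − 4 × 14.52 × (34.32))] / (2 × 14.52) = (53.2 ± 28.91) / 29.05, giving tanθ = 0.8360 or 2.827.
θ = 39.90° or 70.52°; the smaller is 39.90°.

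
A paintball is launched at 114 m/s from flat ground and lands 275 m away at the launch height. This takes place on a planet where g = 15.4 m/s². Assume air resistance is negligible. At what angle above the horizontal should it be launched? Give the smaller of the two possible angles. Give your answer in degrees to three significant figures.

From R = (v₀²/g) sin 2θ: sin 2θ = 15.4 × 275 / 12996 = 0.3259.
2θ = 19.02° or 180° − 19.02° = 161.0°, so θ = 9.509° or 80.49°.
The smaller angle is 9.509°.

9.51°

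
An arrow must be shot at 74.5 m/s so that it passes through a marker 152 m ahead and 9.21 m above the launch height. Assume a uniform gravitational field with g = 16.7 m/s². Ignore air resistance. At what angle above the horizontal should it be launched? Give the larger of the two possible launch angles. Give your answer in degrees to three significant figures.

Trajectory: y = x tanθ − g x² (1 + tan²θ)/(2v₀²). With x = 152, y = 9.21, v₀ = 74.5, g = 16.7:
34.76 tan²θ − 152 tanθ + (43.97) = 0.
tanθ = [152 ± √(152² − 4 × 34.76 × (43.97))] / (2 × 34.76) = (152 ± 130.3) / 69.52, giving tanθ = 0.3114 or 4.062.
θ = 17.30° or 76.17°; the larger is 76.17°.

76.2°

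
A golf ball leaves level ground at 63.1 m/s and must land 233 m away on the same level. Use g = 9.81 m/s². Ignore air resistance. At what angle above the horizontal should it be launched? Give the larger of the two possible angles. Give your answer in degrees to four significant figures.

72.48°

Level-ground range R = v₀² sin(2θ)/g ⇒ sin(2θ) = gR/v₀² = 9.81 × 233 / 63.1² = 0.5741.
2θ = 35.03° or 180° − 35.03° = 145.0°, so θ = 17.52° or 72.48°.
The larger angle is 72.48°.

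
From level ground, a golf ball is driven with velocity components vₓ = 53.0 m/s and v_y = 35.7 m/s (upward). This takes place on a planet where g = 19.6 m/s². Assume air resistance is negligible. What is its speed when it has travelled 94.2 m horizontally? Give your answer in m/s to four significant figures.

x = vₓ t ⇒ t = 94.2/53.00 = 1.777 s.
Vertical velocity there: v_y = v_y0 − g t = 35.70 − 19.6 × 1.777 = 0.8638 m/s.
Speed: √(vₓ² + v_y²) = √(53.00² + 0.8638²) = 53.01 m/s.

53.01 m/s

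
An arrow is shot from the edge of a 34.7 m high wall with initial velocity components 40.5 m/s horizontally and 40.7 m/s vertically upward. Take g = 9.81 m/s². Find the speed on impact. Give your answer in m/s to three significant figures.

With up positive and y = 0 at the ground: y(t) = 34.7 + (40.70) t − 4.905 t². Setting y = 0 and taking the positive root: t = [40.70 + √(40.70² + 2·9.81·34.7)] / 9.81 = (40.70 + 48.35) / 9.81 = 9.077 s.
Vertical velocity at impact: v_y = v_y0 − g t = 40.70 − 9.81 × 9.077 = −48.35 m/s.
Speed: |v| = √(vₓ² + v_y²) = √(40.50² + 48.35²) = 63.07 m/s.

63.1 m/s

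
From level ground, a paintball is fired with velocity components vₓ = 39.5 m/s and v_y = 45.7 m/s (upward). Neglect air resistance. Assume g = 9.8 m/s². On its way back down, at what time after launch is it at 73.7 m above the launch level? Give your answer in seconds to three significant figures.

Set y = v_y0 t − ½ g t² = 73.7: 4.900 t² − 45.70 t + 73.7 = 0.
Quadratic formula: t = (45.70 ± √643.97) / 9.80 = (45.70 ± 25.38) / 9.80 → t = 2.074 s or 7.253 s.
The descending-branch root is 7.253 s.

7.25 s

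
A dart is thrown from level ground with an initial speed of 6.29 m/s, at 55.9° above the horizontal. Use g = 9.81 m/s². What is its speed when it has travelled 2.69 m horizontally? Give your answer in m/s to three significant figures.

4.20 m/s

Resolve: vₓ = 6.290 cos 55.9° = 3.526 m/s and v_y0 = 6.290 sin 55.9° = 5.208 m/s.
x = vₓ t ⇒ t = 2.69/3.526 = 0.7628 s.
Vertical velocity there: v_y = v_y0 − g t = 5.208 − 9.81 × 0.7628 = −2.275 m/s.
Speed: √(vₓ² + v_y²) = √(3.526² + 2.275²) = 4.196 m/s.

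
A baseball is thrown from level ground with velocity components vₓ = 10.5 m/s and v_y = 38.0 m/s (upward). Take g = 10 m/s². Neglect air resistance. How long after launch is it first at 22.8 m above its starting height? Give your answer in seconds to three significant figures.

Set y = v_y0 t − ½ g t² = 22.8: 5.000 t² − 38.00 t + 22.8 = 0.
Quadratic formula: t = (38.00 ± √988.00) / 10.0 = (38.00 ± 31.43) / 10.0 → t = 0.6568 s or 6.943 s.
The first (ascending) time is 0.6568 s.

0.657 s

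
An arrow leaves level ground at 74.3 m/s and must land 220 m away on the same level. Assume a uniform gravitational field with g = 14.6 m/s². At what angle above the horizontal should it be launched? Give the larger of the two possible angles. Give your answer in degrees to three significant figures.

R = v₀² sin 2θ / g gives sin 2θ = gR/v₀² = 14.6·220/74.3² = 0.5818.
2θ = 35.58° or 180° − 35.58° = 144.4°, so θ = 17.79° or 72.21°.
The larger angle is 72.21°.

72.2°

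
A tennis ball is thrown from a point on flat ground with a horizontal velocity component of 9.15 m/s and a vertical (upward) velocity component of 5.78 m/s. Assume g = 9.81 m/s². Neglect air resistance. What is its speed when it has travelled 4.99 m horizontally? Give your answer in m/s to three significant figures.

x = vₓ t ⇒ t = 4.99/9.150 = 0.5454 s.
Vertical velocity there: v_y = v_y0 − g t = 5.780 − 9.81 × 0.5454 = 0.4301 m/s.
Speed: √(vₓ² + v_y²) = √(9.150² + 0.4301²) = 9.160 m/s.

9.16 m/s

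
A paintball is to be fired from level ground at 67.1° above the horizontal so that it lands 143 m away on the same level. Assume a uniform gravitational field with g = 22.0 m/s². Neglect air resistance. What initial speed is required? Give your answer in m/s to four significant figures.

Level-ground range: R = v₀² sin(2θ)/g, so v₀ = √(gR / sin 2θ).
v₀ = √(22.0 × 143 / sin 134.2°) = √(3146 / 0.7169) = √4388.3 = 66.24 m/s.

66.24 m/s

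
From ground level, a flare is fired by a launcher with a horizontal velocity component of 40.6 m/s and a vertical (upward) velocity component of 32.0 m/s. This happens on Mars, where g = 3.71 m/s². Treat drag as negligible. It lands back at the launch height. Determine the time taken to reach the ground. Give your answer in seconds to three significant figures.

17.3 s

Time of flight on level ground: T = 2 v_y0 / g = 2 × 32.00 / 3.71 = 17.25 s.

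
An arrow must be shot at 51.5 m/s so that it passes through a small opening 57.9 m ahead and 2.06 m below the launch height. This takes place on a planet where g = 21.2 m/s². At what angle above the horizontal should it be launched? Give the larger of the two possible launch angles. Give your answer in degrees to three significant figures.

Trajectory: y = x tanθ − g x² (1 + tan²θ)/(2v₀²). With x = 57.9, y = −2.06, v₀ = 51.5, g = 21.2:
13.40 tan²θ − 57.9 tanθ + (11.34) = 0.
tanθ = [57.9 ± √(57.9² − 4 × 13.40 × (11.34))] / (2 × 13.40) = (57.9 ± 52.39) / 26.80, giving tanθ = 0.2056 or 4.116.
θ = 11.62° or 76.34°; the larger is 76.34°.

76.3°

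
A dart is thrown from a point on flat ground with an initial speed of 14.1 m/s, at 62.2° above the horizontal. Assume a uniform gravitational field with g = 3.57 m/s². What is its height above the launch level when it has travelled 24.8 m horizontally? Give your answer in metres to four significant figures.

Components: vₓ = 14.10 cos 62.2° = 6.576 m/s, v_y0 = 14.10 sin 62.2° = 12.47 m/s.
Time to reach x = 24.8 m: t = x/vₓ = 24.8/6.576 = 3.771 s.
Height: y = v_y0 t − ½ g t² = 12.47 × 3.771 − 1.785 × 3.771² = 47.04 − 25.39 = 21.65 m.

21.65 m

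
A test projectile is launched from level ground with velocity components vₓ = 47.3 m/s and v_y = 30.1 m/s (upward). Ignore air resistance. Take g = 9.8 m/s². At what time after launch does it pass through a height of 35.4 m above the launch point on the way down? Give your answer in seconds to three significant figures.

Require v_y0 t − ½ g t² = 35.4, i.e. 4.900 t² − 30.10 t + 35.4 = 0.
t = [30.10 ± √(30.10² − 2·9.80·35.4)] / 9.80 = (30.10 ± 14.57) / 9.80, so t = 1.585 s or t = 4.558 s.
The descending-branch root is 4.558 s.

4.56 s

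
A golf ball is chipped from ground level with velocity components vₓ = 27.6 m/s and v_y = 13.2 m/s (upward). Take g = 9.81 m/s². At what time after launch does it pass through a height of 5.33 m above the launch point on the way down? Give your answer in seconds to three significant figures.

Height y(t) = 13.20 t − 4.905 t² = 5.33 gives 4.905 t² − 13.20 t + 5.33 = 0.
Quadratic formula: t = (13.20 ± √69.665) / 9.81 = (13.20 ± 8.347) / 9.81 → t = 0.4947 s or 2.196 s.
The descending-branch root is 2.196 s.

2.20 s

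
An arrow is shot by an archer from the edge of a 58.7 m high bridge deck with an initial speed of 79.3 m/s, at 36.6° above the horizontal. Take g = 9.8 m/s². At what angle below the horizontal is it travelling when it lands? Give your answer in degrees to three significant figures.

vₓ = 79.30 cos 36.6° = 63.66 m/s; v_y0 = 79.30 sin 36.6° = 47.28 m/s.
With up positive and y = 0 at the ground: y(t) = 58.7 + (47.28) t − 4.900 t². Setting y = 0 and taking the positive root: t = [47.28 + √(47.28² + 2·9.80·58.7)] / 9.80 = (47.28 + 58.19) / 9.80 = 10.76 s.
At impact: v_y = v_y0 − g t = −58.19 m/s; vₓ = 63.66 m/s.
Angle below horizontal: arctan(|v_y|/vₓ) = arctan(58.19/63.66) = 42.43°.

42.4°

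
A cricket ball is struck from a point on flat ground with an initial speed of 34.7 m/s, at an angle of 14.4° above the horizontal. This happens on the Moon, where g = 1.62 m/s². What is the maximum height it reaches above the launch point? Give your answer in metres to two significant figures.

vₓ = 34.70 cos 14.4° = 33.61 m/s; v_y0 = 34.70 sin 14.4° = 8.630 m/s.
At the apex v_y = 0, so H = v_y0²/(2g) = 8.630²/3.240 = 22.98 m.

23 m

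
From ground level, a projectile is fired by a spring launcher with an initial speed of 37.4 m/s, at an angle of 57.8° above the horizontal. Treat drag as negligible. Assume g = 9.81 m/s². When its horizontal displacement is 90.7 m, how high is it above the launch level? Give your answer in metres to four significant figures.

Horizontal component vₓ = 37.40 cos 57.8° = 19.93 m/s; vertical v_y0 = 37.40 sin 57.8° = 31.65 m/s.
Time to reach x = 90.7 m: t = x/vₓ = 90.7/19.93 = 4.551 s.
Height: y = v_y0 t − ½ g t² = 31.65 × 4.551 − 4.905 × 4.551² = 144.0 − 101.6 = 42.44 m.

42.44 m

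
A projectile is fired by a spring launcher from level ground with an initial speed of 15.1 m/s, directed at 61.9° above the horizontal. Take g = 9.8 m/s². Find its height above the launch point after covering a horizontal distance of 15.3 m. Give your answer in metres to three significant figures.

Resolve: vₓ = 15.10 cos 61.9° = 7.112 m/s and v_y0 = 15.10 sin 61.9° = 13.32 m/s.
x = vₓ t ⇒ t = 15.3/7.112 = 2.151 s.
Height: y = v_y0 t − ½ g t² = 13.32 × 2.151 − 4.900 × 2.151² = 28.65 − 22.68 = 5.979 m.

5.98 m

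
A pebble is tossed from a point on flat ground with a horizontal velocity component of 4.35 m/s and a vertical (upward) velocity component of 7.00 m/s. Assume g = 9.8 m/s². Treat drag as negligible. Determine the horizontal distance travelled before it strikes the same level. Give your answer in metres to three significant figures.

Flight time T = 2 v_y0 / g = 1.429 s.
Range: R = vₓ T = 4.350 × 1.429 = 6.214 m.

6.21 m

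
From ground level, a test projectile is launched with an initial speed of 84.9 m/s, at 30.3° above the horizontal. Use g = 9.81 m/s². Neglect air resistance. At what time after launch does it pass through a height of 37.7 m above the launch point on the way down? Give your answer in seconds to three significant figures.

Resolve: vₓ = 84.90 cos 30.3° = 73.30 m/s and v_y0 = 84.90 sin 30.3° = 42.83 m/s.
Set y = v_y0 t − ½ g t² = 37.7: 4.905 t² − 42.83 t + 37.7 = 0.
Quadratic formula: t = (42.83 ± √1095.1) / 9.81 = (42.83 ± 33.09) / 9.81 → t = 0.9931 s or 7.740 s.
The descending-branch root is 7.740 s.

7.74 s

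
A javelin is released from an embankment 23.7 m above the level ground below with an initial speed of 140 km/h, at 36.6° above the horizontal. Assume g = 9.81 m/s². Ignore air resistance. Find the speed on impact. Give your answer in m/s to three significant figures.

Convert: 140 km/h = 140/3.6 = 38.89 m/s.
vₓ = 38.89 cos 36.6° = 31.22 m/s; v_y0 = 38.89 sin 36.6° = 23.19 m/s.
Vertical motion (up positive, ground at y = 0): 4.905 t² − (23.19) t − 23.7 = 0, so t = (23.19 + √(23.19² + 2·9.81·23.7)) / 9.81 = (23.19 + 31.66) / 9.81 = 5.591 s.
Vertical velocity at impact: v_y = v_y0 − g t = 23.19 − 9.81 × 5.591 = −31.66 m/s.
Speed: |v| = √(vₓ² + v_y²) = √(31.22² + 31.66²) = 44.47 m/s.

44.5 m/s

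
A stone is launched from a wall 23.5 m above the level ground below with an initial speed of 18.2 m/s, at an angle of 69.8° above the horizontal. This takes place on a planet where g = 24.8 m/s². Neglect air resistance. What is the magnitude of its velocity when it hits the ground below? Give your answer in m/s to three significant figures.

Horizontal component vₓ = 18.20 cos 69.8° = 6.284 m/s; vertical v_y0 = 18.20 sin 69.8° = 17.08 m/s.
Vertical motion (up positive, ground at y = 0): 12.40 t² − (17.08) t − 23.5 = 0, so t = (17.08 + √(17.08² + 2·24.8·23.5)) / 24.8 = (17.08 + 38.18) / 24.8 = 2.228 s.
Vertical velocity at impact: v_y = v_y0 − g t = 17.08 − 24.8 × 2.228 = −38.18 m/s.
Speed: |v| = √(vₓ² + v_y²) = √(6.284² + 38.18²) = 38.69 m/s.

38.7 m/s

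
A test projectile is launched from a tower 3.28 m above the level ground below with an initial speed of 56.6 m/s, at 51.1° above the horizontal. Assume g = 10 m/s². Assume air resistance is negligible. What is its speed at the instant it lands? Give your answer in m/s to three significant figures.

57.2 m/s

Components: vₓ = 56.60 cos 51.1° = 35.54 m/s, v_y0 = 56.60 sin 51.1° = 44.05 m/s.
With up positive and y = 0 at the ground: y(t) = 3.28 + (44.05) t − 5.000 t². Setting y = 0 and taking the positive root: t = [44.05 + √(44.05² + 2·10.0·3.28)] / 10.0 = (44.05 + 44.79) / 10.0 = 8.884 s.
Vertical velocity at impact: v_y = v_y0 − g t = 44.05 − 10.0 × 8.884 = −44.79 m/s.
Speed: |v| = √(vₓ² + v_y²) = √(35.54² + 44.79²) = 57.18 m/s.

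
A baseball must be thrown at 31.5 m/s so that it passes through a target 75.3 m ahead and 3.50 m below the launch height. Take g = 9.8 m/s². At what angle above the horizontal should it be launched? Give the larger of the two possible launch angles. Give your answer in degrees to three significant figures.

66.6°

Trajectory: y = x tanθ − g x² (1 + tan²θ)/(2v₀²). With x = 75.3, y = −3.50, v₀ = 31.5, g = 9.80:
28.00 tan²θ − 75.3 tanθ + (24.50) = 0.
tanθ = [75.3 ± √(75.3² − 4 × 28.00 × (24.50))] / (2 × 28.00) = (75.3 ± 54.09) / 56.00, giving tanθ = 0.3787 or 2.311.
θ = 20.74° or 66.60°; the larger is 66.60°.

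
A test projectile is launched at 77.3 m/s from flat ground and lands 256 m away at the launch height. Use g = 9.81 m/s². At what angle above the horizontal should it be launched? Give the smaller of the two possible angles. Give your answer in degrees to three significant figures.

Level-ground range R = v₀² sin(2θ)/g ⇒ sin(2θ) = gR/v₀² = 9.81 × 256 / 77.3² = 0.4203.
2θ = 24.85° or 180° − 24.85° = 155.1°, so θ = 12.43° or 77.57°.
The smaller angle is 12.43°.

12.4°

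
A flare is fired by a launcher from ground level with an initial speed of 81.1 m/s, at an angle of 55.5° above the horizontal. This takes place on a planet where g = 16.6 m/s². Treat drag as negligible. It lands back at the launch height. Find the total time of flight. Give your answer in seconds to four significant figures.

Resolve: vₓ = 81.10 cos 55.5° = 45.94 m/s and v_y0 = 81.10 sin 55.5° = 66.84 m/s.
Landing at launch height ⇒ T = 2 v_y0 / g = 2 × 66.84 / 16.6 = 8.053 s.

8.053 s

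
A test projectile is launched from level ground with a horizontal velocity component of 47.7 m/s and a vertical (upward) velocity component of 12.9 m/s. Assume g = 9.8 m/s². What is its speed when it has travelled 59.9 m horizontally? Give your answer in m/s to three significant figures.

At x = 59.9 m, t = x/vₓ = 59.9/47.70 = 1.256 s.
Vertical velocity there: v_y = v_y0 − g t = 12.90 − 9.80 × 1.256 = 0.5935 m/s.
Speed: √(vₓ² + v_y²) = √(47.70² + 0.5935²) = 47.70 m/s.

47.7 m/s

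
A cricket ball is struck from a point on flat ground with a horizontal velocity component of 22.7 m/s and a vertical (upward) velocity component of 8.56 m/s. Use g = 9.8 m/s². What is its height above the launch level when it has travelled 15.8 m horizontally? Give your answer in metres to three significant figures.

Time to reach x = 15.8 m: t = x/vₓ = 15.8/22.70 = 0.6960 s.
Height: y = v_y0 t − ½ g t² = 8.560 × 0.6960 − 4.900 × 0.6960² = 5.958 − 2.374 = 3.584 m.

3.58 m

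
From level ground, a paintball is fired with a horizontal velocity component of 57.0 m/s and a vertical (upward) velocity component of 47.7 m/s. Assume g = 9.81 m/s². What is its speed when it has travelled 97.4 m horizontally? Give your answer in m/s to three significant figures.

x = vₓ t ⇒ t = 97.4/57.00 = 1.709 s.
Vertical velocity there: v_y = v_y0 − g t = 47.70 − 9.81 × 1.709 = 30.94 m/s.
Speed: √(vₓ² + v_y²) = √(57.00² + 30.94²) = 64.85 m/s.

64.9 m/s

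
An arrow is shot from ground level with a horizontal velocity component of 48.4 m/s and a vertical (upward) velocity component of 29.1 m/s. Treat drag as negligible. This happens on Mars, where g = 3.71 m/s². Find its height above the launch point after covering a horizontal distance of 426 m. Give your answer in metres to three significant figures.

Time to reach x = 426 m: t = x/vₓ = 426/48.40 = 8.802 s.
Height: y = v_y0 t − ½ g t² = 29.10 × 8.802 − 1.855 × 8.802² = 256.1 − 143.7 = 112.4 m.

112 m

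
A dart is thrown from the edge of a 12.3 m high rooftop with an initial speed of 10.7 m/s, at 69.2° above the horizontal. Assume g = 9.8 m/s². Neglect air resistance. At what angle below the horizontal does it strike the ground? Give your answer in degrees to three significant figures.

78.4°

vₓ = 10.70 cos 69.2° = 3.800 m/s; v_y0 = 10.70 sin 69.2° = 10.00 m/s.
With up positive and y = 0 at the ground: y(t) = 12.3 + (10.00) t − 4.900 t². Setting y = 0 and taking the positive root: t = [10.00 + √(10.00² + 2·9.80·12.3)] / 9.80 = (10.00 + 18.47) / 9.80 = 2.905 s.
At impact: v_y = v_y0 − g t = −18.47 m/s; vₓ = 3.800 m/s.
Angle below horizontal: arctan(|v_y|/vₓ) = arctan(18.47/3.800) = 78.38°.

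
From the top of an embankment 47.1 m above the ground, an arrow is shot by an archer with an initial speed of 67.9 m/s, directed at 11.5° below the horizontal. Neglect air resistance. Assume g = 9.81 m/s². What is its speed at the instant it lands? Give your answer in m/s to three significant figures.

Resolve: vₓ = 67.90 cos 11.5° = 66.54 m/s and v_y0 = −13.54 m/s (downward).
The projectile lands when y = 47.1 + (−13.54) t − ½·9.81·t² = 0. Positive root: t = (−13.54 + √(13.54² + 2·9.81·47.1)) / 9.81 = (−13.54 + 33.28) / 9.81 = 2.012 s.
Vertical velocity at impact: v_y = v_y0 − g t = −13.54 − 9.81 × 2.012 = −33.28 m/s.
Speed: |v| = √(vₓ² + v_y²) = √(66.54² + 33.28²) = 74.39 m/s.

74.4 m/s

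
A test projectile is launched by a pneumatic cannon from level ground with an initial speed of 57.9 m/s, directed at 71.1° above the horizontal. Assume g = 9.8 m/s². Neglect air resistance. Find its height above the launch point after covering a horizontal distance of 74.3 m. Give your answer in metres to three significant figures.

Resolve: vₓ = 57.90 cos 71.1° = 18.75 m/s and v_y0 = 57.90 sin 71.1° = 54.78 m/s.
x = vₓ t ⇒ t = 74.3/18.75 = 3.962 s.
Height: y = v_y0 t − ½ g t² = 54.78 × 3.962 − 4.900 × 3.962² = 217.0 − 76.90 = 140.1 m.

140 m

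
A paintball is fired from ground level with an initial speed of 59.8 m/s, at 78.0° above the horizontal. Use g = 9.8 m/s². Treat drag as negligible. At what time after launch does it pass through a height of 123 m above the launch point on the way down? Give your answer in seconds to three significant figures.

9.21 s

Resolve: vₓ = 59.80 cos 78.0° = 12.43 m/s and v_y0 = 59.80 sin 78.0° = 58.49 m/s.
Height y(t) = 58.49 t − 4.900 t² = 123 gives 4.900 t² − 58.49 t + 123 = 0.
t = [58.49 ± √(58.49² − 2·9.80·123)] / 9.80 = (58.49 ± 31.79) / 9.80, so t = 2.725 s or t = 9.213 s.
The descending-branch root is 9.213 s.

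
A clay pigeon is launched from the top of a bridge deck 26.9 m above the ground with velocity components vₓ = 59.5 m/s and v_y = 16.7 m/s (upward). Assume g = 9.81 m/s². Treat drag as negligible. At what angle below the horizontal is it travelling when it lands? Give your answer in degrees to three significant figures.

25.5°

With up positive and y = 0 at the ground: y(t) = 26.9 + (16.70) t − 4.905 t². Setting y = 0 and taking the positive root: t = [16.70 + √(16.70² + 2·9.81·26.9)] / 9.81 = (16.70 + 28.40) / 9.81 = 4.598 s.
At impact: v_y = v_y0 − g t = −28.40 m/s; vₓ = 59.50 m/s.
Angle below horizontal: arctan(|v_y|/vₓ) = arctan(28.40/59.50) = 25.52°.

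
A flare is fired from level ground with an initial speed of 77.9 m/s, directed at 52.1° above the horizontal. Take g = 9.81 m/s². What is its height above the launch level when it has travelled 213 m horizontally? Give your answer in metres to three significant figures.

vₓ = 77.90 cos 52.1° = 47.85 m/s; v_y0 = 77.90 sin 52.1° = 61.47 m/s.
x = vₓ t ⇒ t = 213/47.85 = 4.451 s.
Height: y = v_y0 t − ½ g t² = 61.47 × 4.451 − 4.905 × 4.451² = 273.6 − 97.18 = 176.4 m.

176 m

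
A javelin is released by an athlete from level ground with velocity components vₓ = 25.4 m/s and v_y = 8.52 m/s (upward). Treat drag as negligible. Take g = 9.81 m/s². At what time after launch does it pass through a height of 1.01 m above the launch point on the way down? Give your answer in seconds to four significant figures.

1.609 s

Height y(t) = 8.520 t − 4.905 t² = 1.01 gives 4.905 t² − 8.520 t + 1.01 = 0.
Quadratic formula: t = (8.520 ± √52.774) / 9.81 = (8.520 ± 7.265) / 9.81 → t = 0.1280 s or 1.609 s.
The descending-branch root is 1.609 s.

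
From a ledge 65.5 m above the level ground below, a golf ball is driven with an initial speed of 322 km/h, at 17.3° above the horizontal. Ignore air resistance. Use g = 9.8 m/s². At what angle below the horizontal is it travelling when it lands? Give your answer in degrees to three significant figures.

27.6°

Convert: 322 km/h = 322/3.6 = 89.44 m/s.
Horizontal component vₓ = 89.44 cos 17.3° = 85.40 m/s; vertical v_y0 = 89.44 sin 17.3° = 26.60 m/s.
Vertical motion (up positive, ground at y = 0): 4.900 t² − (26.60) t − 65.5 = 0, so t = (26.60 + √(26.60² + 2·9.80·65.5)) / 9.80 = (26.60 + 44.62) / 9.80 = 7.268 s.
At impact: v_y = v_y0 − g t = −44.62 m/s; vₓ = 85.40 m/s.
Angle below horizontal: arctan(|v_y|/vₓ) = arctan(44.62/85.40) = 27.59°.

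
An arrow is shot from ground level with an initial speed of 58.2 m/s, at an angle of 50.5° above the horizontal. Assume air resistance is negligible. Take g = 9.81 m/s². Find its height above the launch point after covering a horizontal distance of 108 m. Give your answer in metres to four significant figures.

89.27 m

Components: vₓ = 58.20 cos 50.5° = 37.02 m/s, v_y0 = 58.20 sin 50.5° = 44.91 m/s.
At x = 108 m, t = x/vₓ = 108/37.02 = 2.917 s.
Height: y = v_y0 t − ½ g t² = 44.91 × 2.917 − 4.905 × 2.917² = 131.0 − 41.75 = 89.27 m.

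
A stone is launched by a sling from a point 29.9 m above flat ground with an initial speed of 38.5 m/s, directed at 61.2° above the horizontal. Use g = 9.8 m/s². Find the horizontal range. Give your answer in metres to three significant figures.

142 m

Resolve: vₓ = 38.50 cos 61.2° = 18.55 m/s and v_y0 = 38.50 sin 61.2° = 33.74 m/s.
The projectile lands when y = 29.9 + (33.74) t − ½·9.80·t² = 0. Positive root: t = (33.74 + √(33.74² + 2·9.80·29.9)) / 9.80 = (33.74 + 41.52) / 9.80 = 7.680 s.
Horizontal distance: R = vₓ t = 18.55 × 7.680 = 142.4 m.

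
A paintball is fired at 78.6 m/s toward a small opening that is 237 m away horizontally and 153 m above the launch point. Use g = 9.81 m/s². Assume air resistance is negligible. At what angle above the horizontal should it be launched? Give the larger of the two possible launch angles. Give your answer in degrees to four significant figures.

76.85°

Trajectory: y = x tanθ − g x² (1 + tan²θ)/(2v₀²). With x = 237, y = 153, v₀ = 78.6, g = 9.81:
44.60 tan²θ − 237 tanθ + (197.6) = 0.
tanθ = [237 ± √(237² − 4 × 44.60 × (197.6))] / (2 × 44.60) = (237 ± 144.6) / 89.19, giving tanθ = 1.035 or 4.279.
θ = 46.00° or 76.85°; the larger is 76.85°.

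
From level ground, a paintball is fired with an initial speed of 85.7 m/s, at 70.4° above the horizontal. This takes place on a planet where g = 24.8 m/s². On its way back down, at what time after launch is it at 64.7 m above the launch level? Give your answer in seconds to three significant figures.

Horizontal component vₓ = 85.70 cos 70.4° = 28.75 m/s; vertical v_y0 = 85.70 sin 70.4° = 80.73 m/s.
Height y(t) = 80.73 t − 12.40 t² = 64.7 gives 12.40 t² − 80.73 t + 64.7 = 0.
Quadratic formula: t = (80.73 ± √3308.9) / 24.8 = (80.73 ± 57.52) / 24.8 → t = 0.9359 s or 5.575 s.
The descending-branch root is 5.575 s.

5.57 s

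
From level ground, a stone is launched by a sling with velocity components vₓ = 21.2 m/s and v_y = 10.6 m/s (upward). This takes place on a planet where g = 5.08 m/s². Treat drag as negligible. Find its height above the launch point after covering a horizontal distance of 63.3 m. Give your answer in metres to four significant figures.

At x = 63.3 m, t = x/vₓ = 63.3/21.20 = 2.986 s.
Height: y = v_y0 t − ½ g t² = 10.60 × 2.986 − 2.540 × 2.986² = 31.65 − 22.64 = 9.005 m.

9.005 m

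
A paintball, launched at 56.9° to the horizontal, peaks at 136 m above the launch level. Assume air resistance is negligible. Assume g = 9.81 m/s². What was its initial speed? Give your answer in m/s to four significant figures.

61.66 m/s

At the peak v_y = 0, so v_y0 = √(2gH) = √(2 × 9.81 × 136) = 51.66 m/s.
v_y0 = v₀ sin θ ⇒ v₀ = 51.66 / sin 56.9° = 61.66 m/s.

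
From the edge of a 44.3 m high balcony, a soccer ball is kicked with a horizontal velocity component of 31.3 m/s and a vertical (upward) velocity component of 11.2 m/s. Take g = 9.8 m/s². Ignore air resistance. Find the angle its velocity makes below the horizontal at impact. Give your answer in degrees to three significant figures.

45.2°

With up positive and y = 0 at the ground: y(t) = 44.3 + (11.20) t − 4.900 t². Setting y = 0 and taking the positive root: t = [11.20 + √(11.20² + 2·9.80·44.3)] / 9.80 = (11.20 + 31.52) / 9.80 = 4.360 s.
At impact: v_y = v_y0 − g t = −31.52 m/s; vₓ = 31.30 m/s.
Angle below horizontal: arctan(|v_y|/vₓ) = arctan(31.52/31.30) = 45.20°.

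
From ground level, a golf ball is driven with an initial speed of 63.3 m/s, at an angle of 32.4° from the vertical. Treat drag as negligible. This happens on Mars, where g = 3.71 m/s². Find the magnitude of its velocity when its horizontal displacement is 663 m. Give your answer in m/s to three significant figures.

vₓ = 63.30 sin 32.4° = 33.92 m/s; v_y0 = 63.30 cos 32.4° = 53.45 m/s.
Time to reach x = 663 m: t = x/vₓ = 663/33.92 = 19.55 s.
Vertical velocity there: v_y = v_y0 − g t = 53.45 − 3.71 × 19.55 = −19.07 m/s.
Speed: √(vₓ² + v_y²) = √(33.92² + 19.07²) = 38.91 m/s.

38.9 m/s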